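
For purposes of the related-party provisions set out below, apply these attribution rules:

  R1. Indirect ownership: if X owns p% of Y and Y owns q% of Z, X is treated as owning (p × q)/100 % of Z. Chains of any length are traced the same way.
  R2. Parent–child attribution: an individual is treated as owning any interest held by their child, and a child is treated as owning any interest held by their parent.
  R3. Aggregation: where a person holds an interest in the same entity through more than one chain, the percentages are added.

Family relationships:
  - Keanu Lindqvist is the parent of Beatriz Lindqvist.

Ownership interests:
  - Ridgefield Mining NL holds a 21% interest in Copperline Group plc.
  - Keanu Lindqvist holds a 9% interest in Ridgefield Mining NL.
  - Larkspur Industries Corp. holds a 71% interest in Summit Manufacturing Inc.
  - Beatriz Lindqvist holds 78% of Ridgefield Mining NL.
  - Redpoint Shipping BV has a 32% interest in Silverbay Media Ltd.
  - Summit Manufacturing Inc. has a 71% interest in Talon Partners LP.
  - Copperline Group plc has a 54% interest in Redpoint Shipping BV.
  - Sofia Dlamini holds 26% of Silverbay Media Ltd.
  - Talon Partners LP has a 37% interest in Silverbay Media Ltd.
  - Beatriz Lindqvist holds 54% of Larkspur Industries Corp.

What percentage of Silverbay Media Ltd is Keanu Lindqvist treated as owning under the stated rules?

13.228974%

By parent–child attribution (R2), Keanu Lindqvist is treated as also owning Beatriz Lindqvist's interest in Ridgefield Mining NL, giving 9% + 78% = 87%.
By parent–child attribution (R2), Keanu Lindqvist is treated as owning Beatriz Lindqvist's 54% interest in Larkspur Industries Corp.
Chain via Ridgefield Mining NL → Copperline Group plc → Redpoint Shipping BV (R1): 87% × 21% × 54% × 32% = 3.157056% of Silverbay Media Ltd.
Chain via Larkspur Industries Corp. → Summit Manufacturing Inc. → Talon Partners LP (R1): 54% × 71% × 71% × 37% = 10.071918% of Silverbay Media Ltd.
Aggregating (R3): 3.157056% + 10.071918% = 13.228974%.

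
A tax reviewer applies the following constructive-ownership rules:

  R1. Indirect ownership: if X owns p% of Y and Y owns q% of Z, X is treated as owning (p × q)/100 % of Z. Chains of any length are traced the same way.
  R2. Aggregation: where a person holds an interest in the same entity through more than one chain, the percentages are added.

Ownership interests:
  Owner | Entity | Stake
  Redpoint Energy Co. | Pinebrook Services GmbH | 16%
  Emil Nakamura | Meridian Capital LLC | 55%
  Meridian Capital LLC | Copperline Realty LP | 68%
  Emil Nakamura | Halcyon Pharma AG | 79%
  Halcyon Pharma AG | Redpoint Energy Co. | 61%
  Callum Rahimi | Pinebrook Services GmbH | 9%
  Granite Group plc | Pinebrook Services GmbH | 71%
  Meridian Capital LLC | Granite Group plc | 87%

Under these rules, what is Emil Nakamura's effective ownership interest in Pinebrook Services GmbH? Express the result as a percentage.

Chain via Halcyon Pharma AG → Redpoint Energy Co. (R1): 79% × 61% × 16% = 7.7104% of Pinebrook Services GmbH.
Chain via Meridian Capital LLC → Granite Group plc (R1): 55% × 87% × 71% = 33.9735% of Pinebrook Services GmbH.
Aggregating (R2): 7.7104% + 33.9735% = 41.6839%.

41.6839%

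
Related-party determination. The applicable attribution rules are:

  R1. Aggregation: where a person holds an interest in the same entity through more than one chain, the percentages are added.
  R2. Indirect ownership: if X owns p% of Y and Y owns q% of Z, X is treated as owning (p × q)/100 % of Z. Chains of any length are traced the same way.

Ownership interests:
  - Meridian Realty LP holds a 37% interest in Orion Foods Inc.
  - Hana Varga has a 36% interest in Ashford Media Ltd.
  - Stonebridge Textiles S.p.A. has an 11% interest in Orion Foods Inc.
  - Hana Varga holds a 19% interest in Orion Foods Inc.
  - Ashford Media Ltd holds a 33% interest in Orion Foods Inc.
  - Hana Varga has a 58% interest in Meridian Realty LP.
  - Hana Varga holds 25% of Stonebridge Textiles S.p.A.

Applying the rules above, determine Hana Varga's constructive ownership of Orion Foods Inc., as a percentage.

Chain via Ashford Media Ltd (R2): 36% × 33% = 11.88% of Orion Foods Inc.
Chain via Meridian Realty LP (R2): 58% × 37% = 21.46% of Orion Foods Inc.
Chain via Stonebridge Textiles S.p.A. (R2): 25% × 11% = 2.75% of Orion Foods Inc.
Direct interest in Orion Foods Inc: 19%.
Aggregating (R1): 11.88% + 21.46% + 2.75% + 19% = 55.09%.

55.09%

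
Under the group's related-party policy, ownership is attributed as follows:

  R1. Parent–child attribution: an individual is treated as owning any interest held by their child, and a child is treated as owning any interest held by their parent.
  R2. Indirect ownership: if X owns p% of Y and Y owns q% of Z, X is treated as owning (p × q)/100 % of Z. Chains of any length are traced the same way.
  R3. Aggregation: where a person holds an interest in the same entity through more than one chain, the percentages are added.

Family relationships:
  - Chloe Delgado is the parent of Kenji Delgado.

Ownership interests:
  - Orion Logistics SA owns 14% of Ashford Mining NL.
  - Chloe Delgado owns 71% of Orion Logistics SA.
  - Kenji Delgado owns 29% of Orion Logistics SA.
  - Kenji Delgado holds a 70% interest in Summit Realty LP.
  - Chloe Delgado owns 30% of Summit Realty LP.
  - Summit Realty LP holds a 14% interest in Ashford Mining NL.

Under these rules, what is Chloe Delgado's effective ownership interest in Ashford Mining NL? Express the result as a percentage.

28%

By parent–child attribution (R1), Chloe Delgado is treated as also owning Kenji Delgado's interest in Orion Logistics SA, giving 71% + 29% = 100%.
By parent–child attribution (R1), Chloe Delgado is treated as also owning Kenji Delgado's interest in Summit Realty LP, giving 30% + 70% = 100%.
Chain via Orion Logistics SA (R2): 100% × 14% = 14% of Ashford Mining NL.
Chain via Summit Realty LP (R2): 100% × 14% = 14% of Ashford Mining NL.
Aggregating (R3): 14% + 14% = 28%.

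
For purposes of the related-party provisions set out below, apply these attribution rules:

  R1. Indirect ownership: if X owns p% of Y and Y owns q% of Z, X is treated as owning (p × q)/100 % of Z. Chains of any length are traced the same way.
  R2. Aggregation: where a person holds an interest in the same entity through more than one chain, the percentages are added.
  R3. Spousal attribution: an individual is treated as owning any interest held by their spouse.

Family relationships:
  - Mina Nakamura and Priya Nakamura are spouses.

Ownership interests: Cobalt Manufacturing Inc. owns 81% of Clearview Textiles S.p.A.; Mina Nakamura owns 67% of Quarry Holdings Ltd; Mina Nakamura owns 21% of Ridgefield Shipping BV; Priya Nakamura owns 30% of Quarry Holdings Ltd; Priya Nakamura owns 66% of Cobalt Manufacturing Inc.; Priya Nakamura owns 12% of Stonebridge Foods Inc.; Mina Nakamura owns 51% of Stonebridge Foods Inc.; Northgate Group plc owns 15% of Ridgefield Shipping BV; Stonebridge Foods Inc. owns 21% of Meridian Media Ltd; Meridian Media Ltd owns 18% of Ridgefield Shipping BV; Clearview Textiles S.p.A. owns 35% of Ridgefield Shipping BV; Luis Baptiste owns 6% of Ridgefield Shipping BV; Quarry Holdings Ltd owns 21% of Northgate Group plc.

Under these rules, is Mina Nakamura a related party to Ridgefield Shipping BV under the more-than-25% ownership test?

By spousal attribution (R3), Mina Nakamura is treated as also owning Priya Nakamura's interest in Stonebridge Foods Inc, giving 51% + 12% = 63%.
By spousal attribution (R3), Mina Nakamura is treated as also owning Priya Nakamura's interest in Quarry Holdings Ltd, giving 67% + 30% = 97%.
By spousal attribution (R3), Mina Nakamura is treated as owning Priya Nakamura's 66% interest in Cobalt Manufacturing Inc.
Chain via Stonebridge Foods Inc. → Meridian Media Ltd (R1): 63% × 21% × 18% = 2.3814% of Ridgefield Shipping BV.
Chain via Quarry Holdings Ltd → Northgate Group plc (R1): 97% × 21% × 15% = 3.0555% of Ridgefield Shipping BV.
Direct interest in Ridgefield Shipping BV: 21%.
Chain via Cobalt Manufacturing Inc. → Clearview Textiles S.p.A. (R1): 66% × 81% × 35% = 18.711% of Ridgefield Shipping BV.
Aggregating (R2): 2.3814% + 3.0555% + 21% + 18.711% = 45.1479%.
45.1479% exceeds the 25% threshold, so Mina is a related party to Ridgefield Shipping BV.

Yes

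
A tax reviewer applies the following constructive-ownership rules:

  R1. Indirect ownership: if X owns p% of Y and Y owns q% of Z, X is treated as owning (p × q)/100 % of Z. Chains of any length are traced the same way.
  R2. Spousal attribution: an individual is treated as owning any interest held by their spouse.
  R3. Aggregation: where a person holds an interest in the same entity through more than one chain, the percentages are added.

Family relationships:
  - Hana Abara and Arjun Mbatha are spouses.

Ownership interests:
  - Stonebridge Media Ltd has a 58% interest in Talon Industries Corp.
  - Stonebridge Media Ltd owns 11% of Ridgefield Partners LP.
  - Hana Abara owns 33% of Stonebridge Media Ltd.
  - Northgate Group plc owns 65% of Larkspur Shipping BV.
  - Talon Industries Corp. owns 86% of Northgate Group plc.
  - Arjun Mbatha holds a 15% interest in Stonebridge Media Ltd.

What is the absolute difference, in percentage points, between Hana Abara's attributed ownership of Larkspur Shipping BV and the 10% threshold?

By spousal attribution (R2), Hana Abara is treated as also owning Arjun Mbatha's interest in Stonebridge Media Ltd, giving 33% + 15% = 48%.
Chain via Stonebridge Media Ltd → Talon Industries Corp. → Northgate Group plc (R1): 48% × 58% × 86% × 65% = 15.56256% of Larkspur Shipping BV.
15.56256% exceeds the 10% threshold by 5.56256 percentage points.

5.56256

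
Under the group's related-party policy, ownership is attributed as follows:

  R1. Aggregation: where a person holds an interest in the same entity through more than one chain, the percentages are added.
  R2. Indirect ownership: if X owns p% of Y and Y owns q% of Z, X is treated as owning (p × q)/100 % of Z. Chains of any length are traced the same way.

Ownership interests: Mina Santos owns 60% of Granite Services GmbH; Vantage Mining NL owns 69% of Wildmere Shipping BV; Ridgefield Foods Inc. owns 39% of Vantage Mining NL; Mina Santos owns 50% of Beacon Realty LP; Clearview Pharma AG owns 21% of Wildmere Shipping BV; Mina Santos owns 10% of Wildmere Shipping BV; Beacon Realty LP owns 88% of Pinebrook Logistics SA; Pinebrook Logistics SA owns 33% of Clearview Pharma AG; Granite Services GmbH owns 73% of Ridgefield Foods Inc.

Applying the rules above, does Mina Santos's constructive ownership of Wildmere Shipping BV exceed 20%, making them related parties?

Yes

Chain via Beacon Realty LP → Pinebrook Logistics SA → Clearview Pharma AG (R2): 50% × 88% × 33% × 21% = 3.0492% of Wildmere Shipping BV.
Chain via Granite Services GmbH → Ridgefield Foods Inc. → Vantage Mining NL (R2): 60% × 73% × 39% × 69% = 11.78658% of Wildmere Shipping BV.
Direct interest in Wildmere Shipping BV: 10%.
Aggregating (R1): 3.0492% + 11.78658% + 10% = 24.83578%.
24.83578% exceeds the 20% threshold, so Mina is a related party to Wildmere Shipping BV.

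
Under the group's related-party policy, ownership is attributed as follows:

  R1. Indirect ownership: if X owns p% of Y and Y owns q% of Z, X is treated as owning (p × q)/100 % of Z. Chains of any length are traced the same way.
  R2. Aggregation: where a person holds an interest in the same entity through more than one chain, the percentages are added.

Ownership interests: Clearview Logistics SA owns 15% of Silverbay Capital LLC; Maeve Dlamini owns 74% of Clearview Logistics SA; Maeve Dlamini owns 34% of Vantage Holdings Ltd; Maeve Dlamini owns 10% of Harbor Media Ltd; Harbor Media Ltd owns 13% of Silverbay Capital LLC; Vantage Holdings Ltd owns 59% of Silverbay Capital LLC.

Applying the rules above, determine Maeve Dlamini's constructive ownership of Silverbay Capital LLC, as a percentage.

32.46%

Chain via Vantage Holdings Ltd (R1): 34% × 59% = 20.06% of Silverbay Capital LLC.
Chain via Harbor Media Ltd (R1): 10% × 13% = 1.3% of Silverbay Capital LLC.
Chain via Clearview Logistics SA (R1): 74% × 15% = 11.1% of Silverbay Capital LLC.
Aggregating (R2): 20.06% + 1.3% + 11.1% = 32.46%.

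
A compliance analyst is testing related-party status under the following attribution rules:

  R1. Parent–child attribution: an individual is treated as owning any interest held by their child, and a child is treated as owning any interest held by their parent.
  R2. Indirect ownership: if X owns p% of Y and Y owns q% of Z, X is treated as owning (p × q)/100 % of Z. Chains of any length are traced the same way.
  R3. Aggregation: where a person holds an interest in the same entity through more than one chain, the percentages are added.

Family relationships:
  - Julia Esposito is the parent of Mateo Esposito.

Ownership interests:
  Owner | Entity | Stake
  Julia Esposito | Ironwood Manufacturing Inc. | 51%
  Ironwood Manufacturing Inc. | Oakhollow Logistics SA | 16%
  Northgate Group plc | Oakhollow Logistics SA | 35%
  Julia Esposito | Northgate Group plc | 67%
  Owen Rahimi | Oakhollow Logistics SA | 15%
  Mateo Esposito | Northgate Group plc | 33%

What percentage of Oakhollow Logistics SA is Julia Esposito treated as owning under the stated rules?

43.16%

By parent–child attribution (R1), Julia Esposito is treated as also owning Mateo Esposito's interest in Northgate Group plc, giving 67% + 33% = 100%.
Chain via Ironwood Manufacturing Inc. (R2): 51% × 16% = 8.16% of Oakhollow Logistics SA.
Chain via Northgate Group plc (R2): 100% × 35% = 35% of Oakhollow Logistics SA.
Aggregating (R3): 8.16% + 35% = 43.16%.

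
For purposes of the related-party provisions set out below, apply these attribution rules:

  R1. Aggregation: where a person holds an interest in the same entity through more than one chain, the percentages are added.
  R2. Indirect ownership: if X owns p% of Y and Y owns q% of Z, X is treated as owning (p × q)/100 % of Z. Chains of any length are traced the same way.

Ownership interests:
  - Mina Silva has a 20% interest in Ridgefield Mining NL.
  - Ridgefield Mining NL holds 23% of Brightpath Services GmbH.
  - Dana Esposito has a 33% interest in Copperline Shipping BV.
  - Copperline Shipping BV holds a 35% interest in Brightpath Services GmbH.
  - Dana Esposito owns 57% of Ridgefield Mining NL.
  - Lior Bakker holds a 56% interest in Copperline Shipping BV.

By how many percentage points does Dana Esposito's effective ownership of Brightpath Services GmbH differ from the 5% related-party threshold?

19.66

Chain via Copperline Shipping BV (R2): 33% × 35% = 11.55% of Brightpath Services GmbH.
Chain via Ridgefield Mining NL (R2): 57% × 23% = 13.11% of Brightpath Services GmbH.
Aggregating (R1): 11.55% + 13.11% = 24.66%.
24.66% exceeds the 5% threshold by 19.66 percentage points.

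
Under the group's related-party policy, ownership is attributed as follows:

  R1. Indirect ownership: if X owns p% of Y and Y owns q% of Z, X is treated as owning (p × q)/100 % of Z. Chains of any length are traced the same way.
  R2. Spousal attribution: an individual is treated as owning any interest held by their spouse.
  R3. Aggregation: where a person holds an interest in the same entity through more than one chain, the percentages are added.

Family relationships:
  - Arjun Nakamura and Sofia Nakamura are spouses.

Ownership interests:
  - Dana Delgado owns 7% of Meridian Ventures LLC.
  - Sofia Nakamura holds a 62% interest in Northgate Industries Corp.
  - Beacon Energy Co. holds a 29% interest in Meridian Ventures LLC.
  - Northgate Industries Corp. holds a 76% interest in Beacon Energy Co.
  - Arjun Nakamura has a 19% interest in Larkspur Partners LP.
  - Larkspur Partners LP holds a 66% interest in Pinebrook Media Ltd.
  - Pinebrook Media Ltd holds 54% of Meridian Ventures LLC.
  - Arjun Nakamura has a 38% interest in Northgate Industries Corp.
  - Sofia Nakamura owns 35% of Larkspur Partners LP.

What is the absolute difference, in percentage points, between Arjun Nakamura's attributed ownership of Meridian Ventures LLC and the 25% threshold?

16.2856

By spousal attribution (R2), Arjun Nakamura is treated as also owning Sofia Nakamura's interest in Larkspur Partners LP, giving 19% + 35% = 54%.
By spousal attribution (R2), Arjun Nakamura is treated as also owning Sofia Nakamura's interest in Northgate Industries Corp, giving 38% + 62% = 100%.
Chain via Larkspur Partners LP → Pinebrook Media Ltd (R1): 54% × 66% × 54% = 19.2456% of Meridian Ventures LLC.
Chain via Northgate Industries Corp. → Beacon Energy Co. (R1): 100% × 76% × 29% = 22.04% of Meridian Ventures LLC.
Aggregating (R3): 19.2456% + 22.04% = 41.2856%.
41.2856% exceeds the 25% threshold by 16.2856 percentage points.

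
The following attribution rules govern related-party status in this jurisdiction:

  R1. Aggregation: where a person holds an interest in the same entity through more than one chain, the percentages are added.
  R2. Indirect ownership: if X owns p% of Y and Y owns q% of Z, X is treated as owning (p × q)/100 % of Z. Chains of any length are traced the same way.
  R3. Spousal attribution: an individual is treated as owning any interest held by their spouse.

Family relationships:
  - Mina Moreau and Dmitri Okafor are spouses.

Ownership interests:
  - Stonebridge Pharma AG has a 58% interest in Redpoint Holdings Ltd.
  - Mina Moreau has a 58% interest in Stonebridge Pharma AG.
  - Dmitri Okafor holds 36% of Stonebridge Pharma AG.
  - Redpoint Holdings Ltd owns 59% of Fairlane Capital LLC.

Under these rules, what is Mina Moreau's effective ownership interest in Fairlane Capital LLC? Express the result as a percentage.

By spousal attribution (R3), Mina Moreau is treated as also owning Dmitri Okafor's interest in Stonebridge Pharma AG, giving 58% + 36% = 94%.
Chain via Stonebridge Pharma AG → Redpoint Holdings Ltd (R2): 94% × 58% × 59% = 32.1668% of Fairlane Capital LLC.

32.1668%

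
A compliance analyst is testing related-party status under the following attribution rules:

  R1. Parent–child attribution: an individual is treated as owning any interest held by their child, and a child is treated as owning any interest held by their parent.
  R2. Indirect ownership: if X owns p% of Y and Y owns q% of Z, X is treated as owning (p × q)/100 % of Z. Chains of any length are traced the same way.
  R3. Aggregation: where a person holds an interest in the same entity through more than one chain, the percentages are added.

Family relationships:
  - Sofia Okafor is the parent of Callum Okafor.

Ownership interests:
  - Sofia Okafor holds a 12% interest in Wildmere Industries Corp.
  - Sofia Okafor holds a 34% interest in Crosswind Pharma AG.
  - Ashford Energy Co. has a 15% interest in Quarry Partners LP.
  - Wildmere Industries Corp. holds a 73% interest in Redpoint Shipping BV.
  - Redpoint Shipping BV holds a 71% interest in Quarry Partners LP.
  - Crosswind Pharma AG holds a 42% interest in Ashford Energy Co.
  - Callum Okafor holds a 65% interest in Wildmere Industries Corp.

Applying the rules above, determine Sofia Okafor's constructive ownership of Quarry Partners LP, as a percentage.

By parent–child attribution (R1), Sofia Okafor is treated as also owning Callum Okafor's interest in Wildmere Industries Corp, giving 12% + 65% = 77%.
Chain via Wildmere Industries Corp. → Redpoint Shipping BV (R2): 77% × 73% × 71% = 39.9091% of Quarry Partners LP.
Chain via Crosswind Pharma AG → Ashford Energy Co. (R2): 34% × 42% × 15% = 2.142% of Quarry Partners LP.
Aggregating (R3): 39.9091% + 2.142% = 42.0511%.

42.0511%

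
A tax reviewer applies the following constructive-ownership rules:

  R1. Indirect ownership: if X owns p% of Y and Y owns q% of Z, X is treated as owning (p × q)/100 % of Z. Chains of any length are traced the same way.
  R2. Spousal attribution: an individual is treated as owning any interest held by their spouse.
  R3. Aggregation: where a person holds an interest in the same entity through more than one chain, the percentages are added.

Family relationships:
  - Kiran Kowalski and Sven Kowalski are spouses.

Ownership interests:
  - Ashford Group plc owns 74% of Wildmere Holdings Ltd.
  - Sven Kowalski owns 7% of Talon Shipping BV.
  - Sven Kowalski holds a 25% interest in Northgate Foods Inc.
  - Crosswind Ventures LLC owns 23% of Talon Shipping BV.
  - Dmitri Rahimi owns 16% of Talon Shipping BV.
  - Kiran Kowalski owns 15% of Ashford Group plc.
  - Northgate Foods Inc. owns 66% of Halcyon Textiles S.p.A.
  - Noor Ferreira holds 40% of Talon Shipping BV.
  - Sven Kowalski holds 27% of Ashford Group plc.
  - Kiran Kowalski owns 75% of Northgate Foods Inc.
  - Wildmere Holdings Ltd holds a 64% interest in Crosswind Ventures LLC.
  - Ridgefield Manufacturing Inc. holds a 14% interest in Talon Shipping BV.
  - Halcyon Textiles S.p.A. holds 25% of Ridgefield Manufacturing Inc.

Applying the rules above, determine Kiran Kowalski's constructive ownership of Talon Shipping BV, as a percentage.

13.884976%

By spousal attribution (R2), Kiran Kowalski is treated as also owning Sven Kowalski's interest in Northgate Foods Inc, giving 75% + 25% = 100%.
By spousal attribution (R2), Kiran Kowalski is treated as also owning Sven Kowalski's interest in Ashford Group plc, giving 15% + 27% = 42%.
By spousal attribution (R2), Kiran Kowalski is treated as owning Sven Kowalski's 7% interest in Talon Shipping BV.
Chain via Northgate Foods Inc. → Halcyon Textiles S.p.A. → Ridgefield Manufacturing Inc. (R1): 100% × 66% × 25% × 14% = 2.31% of Talon Shipping BV.
Chain via Ashford Group plc → Wildmere Holdings Ltd → Crosswind Ventures LLC (R1): 42% × 74% × 64% × 23% = 4.574976% of Talon Shipping BV.
Direct interest in Talon Shipping BV: 7%.
Aggregating (R3): 2.31% + 4.574976% + 7% = 13.884976%.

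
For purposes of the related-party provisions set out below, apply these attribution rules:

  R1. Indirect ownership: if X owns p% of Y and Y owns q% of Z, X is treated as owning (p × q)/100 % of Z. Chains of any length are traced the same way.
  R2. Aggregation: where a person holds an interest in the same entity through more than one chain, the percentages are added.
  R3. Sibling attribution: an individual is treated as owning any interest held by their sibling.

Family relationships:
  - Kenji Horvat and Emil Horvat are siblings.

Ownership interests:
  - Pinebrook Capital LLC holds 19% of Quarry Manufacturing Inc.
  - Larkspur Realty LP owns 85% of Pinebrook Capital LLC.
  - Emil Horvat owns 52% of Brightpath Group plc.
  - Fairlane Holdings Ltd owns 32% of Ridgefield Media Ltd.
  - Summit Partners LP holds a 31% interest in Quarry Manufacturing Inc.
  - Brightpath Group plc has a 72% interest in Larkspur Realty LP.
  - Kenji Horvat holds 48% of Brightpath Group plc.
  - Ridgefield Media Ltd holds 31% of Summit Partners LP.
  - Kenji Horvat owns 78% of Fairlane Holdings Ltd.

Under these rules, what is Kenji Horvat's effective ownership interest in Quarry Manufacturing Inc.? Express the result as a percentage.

By sibling attribution (R3), Kenji Horvat is treated as also owning Emil Horvat's interest in Brightpath Group plc, giving 48% + 52% = 100%.
Chain via Brightpath Group plc → Larkspur Realty LP → Pinebrook Capital LLC (R1): 100% × 72% × 85% × 19% = 11.628% of Quarry Manufacturing Inc.
Chain via Fairlane Holdings Ltd → Ridgefield Media Ltd → Summit Partners LP (R1): 78% × 32% × 31% × 31% = 2.398656% of Quarry Manufacturing Inc.
Aggregating (R2): 11.628% + 2.398656% = 14.026656%.

14.026656%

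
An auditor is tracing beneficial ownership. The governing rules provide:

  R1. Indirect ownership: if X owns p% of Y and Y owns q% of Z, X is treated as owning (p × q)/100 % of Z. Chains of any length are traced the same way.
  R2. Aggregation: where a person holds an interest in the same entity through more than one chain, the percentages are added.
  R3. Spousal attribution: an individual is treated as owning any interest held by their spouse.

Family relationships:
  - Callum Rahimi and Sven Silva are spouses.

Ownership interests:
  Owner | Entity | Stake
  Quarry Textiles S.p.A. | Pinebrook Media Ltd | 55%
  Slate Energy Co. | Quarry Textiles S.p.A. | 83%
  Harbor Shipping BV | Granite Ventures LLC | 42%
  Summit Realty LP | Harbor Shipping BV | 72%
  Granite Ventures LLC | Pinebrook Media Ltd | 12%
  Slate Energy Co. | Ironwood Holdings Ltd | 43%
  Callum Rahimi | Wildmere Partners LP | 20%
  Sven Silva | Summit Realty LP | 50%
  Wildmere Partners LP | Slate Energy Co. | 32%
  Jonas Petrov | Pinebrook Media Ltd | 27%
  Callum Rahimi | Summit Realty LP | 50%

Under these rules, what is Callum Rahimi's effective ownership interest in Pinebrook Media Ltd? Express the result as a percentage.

6.5504%

By spousal attribution (R3), Callum Rahimi is treated as also owning Sven Silva's interest in Summit Realty LP, giving 50% + 50% = 100%.
Chain via Wildmere Partners LP → Slate Energy Co. → Quarry Textiles S.p.A. (R1): 20% × 32% × 83% × 55% = 2.9216% of Pinebrook Media Ltd.
Chain via Summit Realty LP → Harbor Shipping BV → Granite Ventures LLC (R1): 100% × 72% × 42% × 12% = 3.6288% of Pinebrook Media Ltd.
Aggregating (R2): 2.9216% + 3.6288% = 6.5504%.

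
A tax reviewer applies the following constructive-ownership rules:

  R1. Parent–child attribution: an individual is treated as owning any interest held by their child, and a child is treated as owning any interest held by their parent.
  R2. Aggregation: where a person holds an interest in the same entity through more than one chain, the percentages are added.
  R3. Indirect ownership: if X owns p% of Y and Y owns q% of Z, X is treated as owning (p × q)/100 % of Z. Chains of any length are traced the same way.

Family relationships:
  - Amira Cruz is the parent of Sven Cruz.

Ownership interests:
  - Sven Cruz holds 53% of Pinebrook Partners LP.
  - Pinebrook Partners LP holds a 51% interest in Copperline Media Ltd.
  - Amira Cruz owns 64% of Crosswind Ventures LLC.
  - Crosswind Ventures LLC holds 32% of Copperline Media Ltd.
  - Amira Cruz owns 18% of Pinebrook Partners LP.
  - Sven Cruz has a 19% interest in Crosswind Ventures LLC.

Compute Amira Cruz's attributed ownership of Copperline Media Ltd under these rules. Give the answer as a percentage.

62.77%

By parent–child attribution (R1), Amira Cruz is treated as also owning Sven Cruz's interest in Crosswind Ventures LLC, giving 64% + 19% = 83%.
By parent–child attribution (R1), Amira Cruz is treated as also owning Sven Cruz's interest in Pinebrook Partners LP, giving 18% + 53% = 71%.
Chain via Crosswind Ventures LLC (R3): 83% × 32% = 26.56% of Copperline Media Ltd.
Chain via Pinebrook Partners LP (R3): 71% × 51% = 36.21% of Copperline Media Ltd.
Aggregating (R2): 26.56% + 36.21% = 62.77%.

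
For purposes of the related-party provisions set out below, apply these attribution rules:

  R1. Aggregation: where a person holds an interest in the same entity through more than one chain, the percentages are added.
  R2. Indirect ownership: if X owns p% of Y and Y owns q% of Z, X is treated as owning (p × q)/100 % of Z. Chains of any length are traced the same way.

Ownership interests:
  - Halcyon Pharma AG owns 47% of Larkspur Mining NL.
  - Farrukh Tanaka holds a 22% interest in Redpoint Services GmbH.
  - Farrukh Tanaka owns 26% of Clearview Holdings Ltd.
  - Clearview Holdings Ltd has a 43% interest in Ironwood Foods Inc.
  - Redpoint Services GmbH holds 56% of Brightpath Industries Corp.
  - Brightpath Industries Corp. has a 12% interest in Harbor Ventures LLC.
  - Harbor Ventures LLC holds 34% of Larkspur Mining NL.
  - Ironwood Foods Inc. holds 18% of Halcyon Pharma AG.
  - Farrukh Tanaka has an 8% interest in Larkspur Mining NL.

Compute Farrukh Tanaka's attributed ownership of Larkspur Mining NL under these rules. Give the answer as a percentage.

9.448484%

Chain via Clearview Holdings Ltd → Ironwood Foods Inc. → Halcyon Pharma AG (R2): 26% × 43% × 18% × 47% = 0.945828% of Larkspur Mining NL.
Chain via Redpoint Services GmbH → Brightpath Industries Corp. → Harbor Ventures LLC (R2): 22% × 56% × 12% × 34% = 0.502656% of Larkspur Mining NL.
Direct interest in Larkspur Mining NL: 8%.
Aggregating (R1): 0.945828% + 0.502656% + 8% = 9.448484%.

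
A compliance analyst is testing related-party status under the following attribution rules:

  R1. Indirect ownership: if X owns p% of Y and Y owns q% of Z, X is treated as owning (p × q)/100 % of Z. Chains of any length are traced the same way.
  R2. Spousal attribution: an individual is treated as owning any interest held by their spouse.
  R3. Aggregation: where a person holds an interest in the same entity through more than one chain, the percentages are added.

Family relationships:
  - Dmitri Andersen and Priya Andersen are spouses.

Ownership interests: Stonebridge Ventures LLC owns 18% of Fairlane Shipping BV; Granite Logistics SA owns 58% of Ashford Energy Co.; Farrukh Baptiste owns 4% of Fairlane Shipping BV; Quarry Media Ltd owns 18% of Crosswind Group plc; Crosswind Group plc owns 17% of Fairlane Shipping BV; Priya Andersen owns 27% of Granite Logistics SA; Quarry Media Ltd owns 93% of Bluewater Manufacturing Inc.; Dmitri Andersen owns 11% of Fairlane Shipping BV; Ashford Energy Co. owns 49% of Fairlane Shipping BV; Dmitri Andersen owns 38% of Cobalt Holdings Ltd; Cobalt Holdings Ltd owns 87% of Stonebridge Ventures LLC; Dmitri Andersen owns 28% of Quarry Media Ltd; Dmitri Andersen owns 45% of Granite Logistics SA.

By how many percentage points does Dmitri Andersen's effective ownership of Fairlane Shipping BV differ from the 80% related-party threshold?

41.73

By spousal attribution (R2), Dmitri Andersen is treated as also owning Priya Andersen's interest in Granite Logistics SA, giving 45% + 27% = 72%.
Chain via Granite Logistics SA → Ashford Energy Co. (R1): 72% × 58% × 49% = 20.4624% of Fairlane Shipping BV.
Chain via Cobalt Holdings Ltd → Stonebridge Ventures LLC (R1): 38% × 87% × 18% = 5.9508% of Fairlane Shipping BV.
Chain via Quarry Media Ltd → Crosswind Group plc (R1): 28% × 18% × 17% = 0.8568% of Fairlane Shipping BV.
Direct interest in Fairlane Shipping BV: 11%.
Aggregating (R3): 20.4624% + 5.9508% + 0.8568% + 11% = 38.27%.
38.27% falls short of the 80% threshold by 41.73 percentage points.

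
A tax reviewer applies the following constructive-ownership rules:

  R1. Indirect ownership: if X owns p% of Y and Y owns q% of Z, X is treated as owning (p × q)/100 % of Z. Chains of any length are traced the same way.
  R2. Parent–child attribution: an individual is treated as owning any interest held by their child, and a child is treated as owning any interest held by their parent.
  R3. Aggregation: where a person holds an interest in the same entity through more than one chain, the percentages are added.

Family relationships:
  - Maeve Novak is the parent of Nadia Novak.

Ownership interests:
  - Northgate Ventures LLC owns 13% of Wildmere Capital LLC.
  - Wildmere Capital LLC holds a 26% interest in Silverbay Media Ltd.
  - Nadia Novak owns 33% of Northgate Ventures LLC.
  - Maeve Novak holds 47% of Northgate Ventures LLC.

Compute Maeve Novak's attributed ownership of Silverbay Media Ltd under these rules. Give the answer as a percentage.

2.704%

By parent–child attribution (R2), Maeve Novak is treated as also owning Nadia Novak's interest in Northgate Ventures LLC, giving 47% + 33% = 80%.
Chain via Northgate Ventures LLC → Wildmere Capital LLC (R1): 80% × 13% × 26% = 2.704% of Silverbay Media Ltd.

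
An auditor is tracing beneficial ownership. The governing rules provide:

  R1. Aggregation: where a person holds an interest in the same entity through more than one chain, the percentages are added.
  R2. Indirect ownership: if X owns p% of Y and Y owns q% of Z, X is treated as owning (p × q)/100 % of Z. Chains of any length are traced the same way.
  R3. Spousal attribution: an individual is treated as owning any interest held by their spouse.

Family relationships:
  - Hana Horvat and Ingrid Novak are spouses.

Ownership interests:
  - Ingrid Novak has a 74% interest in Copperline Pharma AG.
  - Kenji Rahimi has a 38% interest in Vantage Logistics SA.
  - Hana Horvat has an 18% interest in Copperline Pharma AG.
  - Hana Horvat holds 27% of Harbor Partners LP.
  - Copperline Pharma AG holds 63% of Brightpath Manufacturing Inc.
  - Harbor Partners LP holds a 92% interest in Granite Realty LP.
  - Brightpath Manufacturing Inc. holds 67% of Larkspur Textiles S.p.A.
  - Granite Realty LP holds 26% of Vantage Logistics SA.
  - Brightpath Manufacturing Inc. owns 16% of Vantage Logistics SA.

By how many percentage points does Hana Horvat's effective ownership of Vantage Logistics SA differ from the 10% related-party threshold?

5.732

By spousal attribution (R3), Hana Horvat is treated as also owning Ingrid Novak's interest in Copperline Pharma AG, giving 18% + 74% = 92%.
Chain via Copperline Pharma AG → Brightpath Manufacturing Inc. (R2): 92% × 63% × 16% = 9.2736% of Vantage Logistics SA.
Chain via Harbor Partners LP → Granite Realty LP (R2): 27% × 92% × 26% = 6.4584% of Vantage Logistics SA.
Aggregating (R1): 9.2736% + 6.4584% = 15.732%.
15.732% exceeds the 10% threshold by 5.732 percentage points.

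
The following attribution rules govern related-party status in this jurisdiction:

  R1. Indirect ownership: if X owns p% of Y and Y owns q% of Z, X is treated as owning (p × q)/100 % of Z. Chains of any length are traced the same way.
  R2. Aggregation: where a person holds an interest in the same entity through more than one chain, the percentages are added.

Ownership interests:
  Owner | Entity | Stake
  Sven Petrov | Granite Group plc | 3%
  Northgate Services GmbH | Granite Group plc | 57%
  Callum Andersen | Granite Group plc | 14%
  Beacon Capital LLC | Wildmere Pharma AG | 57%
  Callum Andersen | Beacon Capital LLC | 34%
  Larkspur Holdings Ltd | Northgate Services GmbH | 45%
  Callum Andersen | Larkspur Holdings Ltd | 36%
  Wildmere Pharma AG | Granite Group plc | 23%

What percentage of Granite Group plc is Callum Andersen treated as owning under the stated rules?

Chain via Larkspur Holdings Ltd → Northgate Services GmbH (R1): 36% × 45% × 57% = 9.234% of Granite Group plc.
Chain via Beacon Capital LLC → Wildmere Pharma AG (R1): 34% × 57% × 23% = 4.4574% of Granite Group plc.
Direct interest in Granite Group plc: 14%.
Aggregating (R2): 9.234% + 4.4574% + 14% = 27.6914%.

27.6914%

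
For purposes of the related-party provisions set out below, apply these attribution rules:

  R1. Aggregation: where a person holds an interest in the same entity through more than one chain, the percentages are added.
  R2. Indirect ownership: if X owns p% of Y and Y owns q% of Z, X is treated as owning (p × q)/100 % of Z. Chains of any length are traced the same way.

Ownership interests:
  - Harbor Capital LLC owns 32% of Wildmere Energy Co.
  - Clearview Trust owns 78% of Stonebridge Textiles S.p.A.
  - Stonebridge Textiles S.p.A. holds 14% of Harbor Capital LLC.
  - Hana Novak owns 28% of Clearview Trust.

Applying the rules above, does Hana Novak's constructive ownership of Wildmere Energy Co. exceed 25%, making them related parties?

Chain via Clearview Trust → Stonebridge Textiles S.p.A. → Harbor Capital LLC (R2): 28% × 78% × 14% × 32% = 0.978432% of Wildmere Energy Co.
0.978432% does not exceed the 25% threshold, so Hana is not a related party to Wildmere Energy Co.

No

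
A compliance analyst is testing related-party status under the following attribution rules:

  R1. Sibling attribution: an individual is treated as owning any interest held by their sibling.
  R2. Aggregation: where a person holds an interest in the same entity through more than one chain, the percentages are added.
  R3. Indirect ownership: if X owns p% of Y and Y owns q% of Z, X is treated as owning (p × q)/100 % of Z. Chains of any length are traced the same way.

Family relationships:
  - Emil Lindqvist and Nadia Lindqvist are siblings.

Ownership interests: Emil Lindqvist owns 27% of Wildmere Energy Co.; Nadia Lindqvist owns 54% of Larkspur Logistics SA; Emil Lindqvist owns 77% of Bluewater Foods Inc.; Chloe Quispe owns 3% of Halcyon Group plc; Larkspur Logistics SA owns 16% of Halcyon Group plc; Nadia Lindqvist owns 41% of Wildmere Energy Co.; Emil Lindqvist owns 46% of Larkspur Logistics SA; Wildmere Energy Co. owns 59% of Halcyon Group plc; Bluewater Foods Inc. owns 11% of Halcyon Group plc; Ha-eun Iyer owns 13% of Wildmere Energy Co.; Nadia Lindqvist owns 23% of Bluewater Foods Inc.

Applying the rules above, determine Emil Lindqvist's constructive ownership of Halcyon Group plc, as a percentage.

By sibling attribution (R1), Emil Lindqvist is treated as also owning Nadia Lindqvist's interest in Larkspur Logistics SA, giving 46% + 54% = 100%.
By sibling attribution (R1), Emil Lindqvist is treated as also owning Nadia Lindqvist's interest in Wildmere Energy Co, giving 27% + 41% = 68%.
By sibling attribution (R1), Emil Lindqvist is treated as also owning Nadia Lindqvist's interest in Bluewater Foods Inc, giving 77% + 23% = 100%.
Chain via Larkspur Logistics SA (R3): 100% × 16% = 16% of Halcyon Group plc.
Chain via Wildmere Energy Co. (R3): 68% × 59% = 40.12% of Halcyon Group plc.
Chain via Bluewater Foods Inc. (R3): 100% × 11% = 11% of Halcyon Group plc.
Aggregating (R2): 16% + 40.12% + 11% = 67.12%.

67.12%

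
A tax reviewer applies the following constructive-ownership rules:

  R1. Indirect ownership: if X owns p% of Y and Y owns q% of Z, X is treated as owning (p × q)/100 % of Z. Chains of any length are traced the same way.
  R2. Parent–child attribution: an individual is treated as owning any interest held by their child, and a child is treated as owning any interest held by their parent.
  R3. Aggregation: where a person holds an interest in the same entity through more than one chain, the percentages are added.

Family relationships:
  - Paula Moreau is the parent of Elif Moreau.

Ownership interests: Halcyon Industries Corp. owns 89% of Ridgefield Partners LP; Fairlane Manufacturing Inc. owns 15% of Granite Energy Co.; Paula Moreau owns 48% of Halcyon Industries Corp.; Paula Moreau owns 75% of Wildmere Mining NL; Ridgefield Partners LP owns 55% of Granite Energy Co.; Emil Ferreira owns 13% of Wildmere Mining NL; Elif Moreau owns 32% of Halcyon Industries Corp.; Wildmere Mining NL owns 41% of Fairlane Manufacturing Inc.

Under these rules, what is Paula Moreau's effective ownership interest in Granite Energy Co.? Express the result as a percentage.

43.7725%

By parent–child attribution (R2), Paula Moreau is treated as also owning Elif Moreau's interest in Halcyon Industries Corp, giving 48% + 32% = 80%.
Chain via Wildmere Mining NL → Fairlane Manufacturing Inc. (R1): 75% × 41% × 15% = 4.6125% of Granite Energy Co.
Chain via Halcyon Industries Corp. → Ridgefield Partners LP (R1): 80% × 89% × 55% = 39.16% of Granite Energy Co.
Aggregating (R3): 4.6125% + 39.16% = 43.7725%.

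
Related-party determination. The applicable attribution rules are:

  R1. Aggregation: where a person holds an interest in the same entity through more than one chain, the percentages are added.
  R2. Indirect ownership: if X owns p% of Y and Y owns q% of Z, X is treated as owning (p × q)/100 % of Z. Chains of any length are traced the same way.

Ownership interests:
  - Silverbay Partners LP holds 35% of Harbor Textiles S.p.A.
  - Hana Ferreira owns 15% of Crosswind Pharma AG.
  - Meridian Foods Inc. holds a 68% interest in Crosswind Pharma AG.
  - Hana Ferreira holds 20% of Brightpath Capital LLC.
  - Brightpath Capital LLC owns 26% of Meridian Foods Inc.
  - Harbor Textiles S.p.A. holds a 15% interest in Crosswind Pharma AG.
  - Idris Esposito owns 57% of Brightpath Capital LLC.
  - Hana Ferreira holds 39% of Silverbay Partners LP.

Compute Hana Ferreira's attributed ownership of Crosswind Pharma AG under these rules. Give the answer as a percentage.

20.5835%

Chain via Brightpath Capital LLC → Meridian Foods Inc. (R2): 20% × 26% × 68% = 3.536% of Crosswind Pharma AG.
Chain via Silverbay Partners LP → Harbor Textiles S.p.A. (R2): 39% × 35% × 15% = 2.0475% of Crosswind Pharma AG.
Direct interest in Crosswind Pharma AG: 15%.
Aggregating (R1): 3.536% + 2.0475% + 15% = 20.5835%.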